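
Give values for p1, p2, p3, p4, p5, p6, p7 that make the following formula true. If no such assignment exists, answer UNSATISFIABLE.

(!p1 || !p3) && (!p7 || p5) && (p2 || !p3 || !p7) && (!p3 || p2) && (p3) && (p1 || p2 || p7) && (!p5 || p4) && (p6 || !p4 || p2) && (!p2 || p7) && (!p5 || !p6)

p1: false,  p2: true,  p3: true,  p4: true,  p5: true,  p6: false,  p7: true

The clause (p3) is unit, so p3 = true.
The clause (!p1) is unit, so p1 = false.
The clause (p2) is unit, so p2 = true.
The clause (p7) is unit, so p7 = true.
The clause (p5) is unit, so p5 = true.
The clause (p4) is unit, so p4 = true.
The clause (!p6) is unit, so p6 = false.
All clauses are satisfied.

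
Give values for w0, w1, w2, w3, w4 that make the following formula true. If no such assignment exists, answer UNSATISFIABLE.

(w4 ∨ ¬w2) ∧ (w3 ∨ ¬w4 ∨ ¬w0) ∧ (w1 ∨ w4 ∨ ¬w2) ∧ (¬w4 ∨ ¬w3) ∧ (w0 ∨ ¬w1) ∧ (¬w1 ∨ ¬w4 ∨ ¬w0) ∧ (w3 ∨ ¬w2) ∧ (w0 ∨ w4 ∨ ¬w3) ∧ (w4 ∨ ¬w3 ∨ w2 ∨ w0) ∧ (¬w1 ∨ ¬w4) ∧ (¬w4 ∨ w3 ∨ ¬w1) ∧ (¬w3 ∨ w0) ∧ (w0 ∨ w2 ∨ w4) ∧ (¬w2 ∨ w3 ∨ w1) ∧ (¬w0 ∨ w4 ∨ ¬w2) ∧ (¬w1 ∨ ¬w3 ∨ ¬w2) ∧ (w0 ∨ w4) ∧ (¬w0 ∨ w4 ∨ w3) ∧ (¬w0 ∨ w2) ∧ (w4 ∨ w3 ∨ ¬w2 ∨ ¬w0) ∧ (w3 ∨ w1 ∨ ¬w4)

Branch on w4: set w4 = True.
Unit clause (¬w3) forces w3 = False.
Unit clause (¬w0) forces w0 = False.
Unit clause (¬w1) forces w1 = False.
But (w1) is also a unit clause — contradiction.
Backtrack on w4: now try w4 = False.
Unit clause (¬w2) forces w2 = False.
Unit clause (w0) forces w0 = True.
But (¬w0) is also a unit clause — contradiction.
Neither w4 = True nor w4 = False works.

UNSATISFIABLE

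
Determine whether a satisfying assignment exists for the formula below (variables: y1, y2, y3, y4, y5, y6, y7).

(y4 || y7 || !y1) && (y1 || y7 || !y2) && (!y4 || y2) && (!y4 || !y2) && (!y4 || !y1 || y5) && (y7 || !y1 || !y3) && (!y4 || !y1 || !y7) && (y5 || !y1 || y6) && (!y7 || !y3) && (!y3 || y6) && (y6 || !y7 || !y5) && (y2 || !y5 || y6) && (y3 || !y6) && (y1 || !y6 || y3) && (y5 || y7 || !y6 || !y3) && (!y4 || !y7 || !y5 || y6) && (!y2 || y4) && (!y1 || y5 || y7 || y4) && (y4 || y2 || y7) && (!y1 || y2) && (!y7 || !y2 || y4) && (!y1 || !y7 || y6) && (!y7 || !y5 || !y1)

Yes

Suppose y4 = false.
Unit clause (!y2) forces y2 = false.
Unit clause (y7) forces y7 = true.
Unit clause (!y3) forces y3 = false.
Unit clause (!y6) forces y6 = false.
Unit clause (!y5) forces y5 = false.
Unit clause (!y1) forces y1 = false.
All clauses are satisfied.
A satisfying assignment: y1=false; y2=false; y3=false; y4=false; y5=false; y6=false; y7=true.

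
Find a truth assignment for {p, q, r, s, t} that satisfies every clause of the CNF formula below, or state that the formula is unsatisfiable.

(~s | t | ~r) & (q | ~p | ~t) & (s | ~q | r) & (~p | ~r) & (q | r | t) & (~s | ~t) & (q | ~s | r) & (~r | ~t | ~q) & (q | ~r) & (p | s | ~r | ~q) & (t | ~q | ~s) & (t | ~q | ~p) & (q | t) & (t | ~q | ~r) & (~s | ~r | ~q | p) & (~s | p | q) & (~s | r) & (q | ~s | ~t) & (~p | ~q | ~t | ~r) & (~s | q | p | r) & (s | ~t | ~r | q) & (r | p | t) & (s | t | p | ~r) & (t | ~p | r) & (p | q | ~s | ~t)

Case p = 0:
Case s = 0:
Case q = 0:
The clause (~r) is unit, so r = 0.
The clause (t) is unit, so t = 1.
Every clause now holds.

p=0, q=0, r=0, s=0, t=1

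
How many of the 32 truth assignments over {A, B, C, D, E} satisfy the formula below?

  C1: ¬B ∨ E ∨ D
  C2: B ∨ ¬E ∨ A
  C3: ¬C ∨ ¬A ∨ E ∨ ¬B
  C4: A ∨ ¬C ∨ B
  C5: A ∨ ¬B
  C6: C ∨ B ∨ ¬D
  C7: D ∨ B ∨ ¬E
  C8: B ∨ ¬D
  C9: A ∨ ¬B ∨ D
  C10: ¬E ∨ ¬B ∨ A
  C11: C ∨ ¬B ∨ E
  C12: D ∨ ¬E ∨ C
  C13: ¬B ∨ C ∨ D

There are 2^5 = 32 truth assignments over (A, B, C, D, E).
Split on B. With B = True, the clauses containing B are satisfied and ¬B drops from the rest; 3 of the 2^4 = 16 assignments to the other variables satisfy what remains.
With B = False, by the same count on the reduced clause set, 3 assignments work.
(One model: A=F, B=F, C=F, D=F, E=F.)
Total: 3 + 3 = 6.

6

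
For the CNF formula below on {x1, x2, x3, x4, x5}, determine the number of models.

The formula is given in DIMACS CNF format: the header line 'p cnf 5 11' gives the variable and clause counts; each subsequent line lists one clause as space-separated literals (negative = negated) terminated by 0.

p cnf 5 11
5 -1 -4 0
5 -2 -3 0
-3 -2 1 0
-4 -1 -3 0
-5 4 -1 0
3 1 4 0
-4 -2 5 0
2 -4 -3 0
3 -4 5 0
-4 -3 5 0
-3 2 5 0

7

There are 2^5 = 32 truth assignments over (x1, x2, x3, x4, x5).
Split on x3. With x3 = True, the clauses containing x3 are satisfied and ¬x3 drops from the rest; 1 of the 2^4 = 16 assignments to the other variables satisfy what remains.
With x3 = False, by the same count on the reduced clause set, 6 assignments work.
Total: 1 + 6 = 7.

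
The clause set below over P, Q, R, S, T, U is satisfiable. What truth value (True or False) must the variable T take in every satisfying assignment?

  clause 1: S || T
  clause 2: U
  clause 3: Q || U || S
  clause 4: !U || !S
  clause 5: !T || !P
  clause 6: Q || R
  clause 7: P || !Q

Suppose T = false.
(S) alone gives S = true.
(U) alone gives U = true.
That conflicts with the unit clause (!U).
So every satisfying assignment has T = True.

True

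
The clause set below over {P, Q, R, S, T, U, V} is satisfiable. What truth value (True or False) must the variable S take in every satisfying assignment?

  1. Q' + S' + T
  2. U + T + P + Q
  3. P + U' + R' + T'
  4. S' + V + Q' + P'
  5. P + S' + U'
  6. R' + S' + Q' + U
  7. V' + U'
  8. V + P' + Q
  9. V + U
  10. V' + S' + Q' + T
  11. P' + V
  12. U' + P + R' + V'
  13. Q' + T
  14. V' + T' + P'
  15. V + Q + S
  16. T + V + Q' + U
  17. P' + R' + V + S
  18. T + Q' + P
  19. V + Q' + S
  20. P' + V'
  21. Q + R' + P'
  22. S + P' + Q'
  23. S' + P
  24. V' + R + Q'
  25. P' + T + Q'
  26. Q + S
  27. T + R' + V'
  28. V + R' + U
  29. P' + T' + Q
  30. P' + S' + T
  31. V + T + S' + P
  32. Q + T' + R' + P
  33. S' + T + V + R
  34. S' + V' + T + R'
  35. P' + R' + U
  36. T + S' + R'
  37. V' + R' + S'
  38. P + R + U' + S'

Suppose S = 1.
The clause (P) is unit, so P = 1.
The clause (V) is unit, so V = 1.
Now (V') is unsatisfied and unit — conflict.
So every satisfying assignment has S = False.

False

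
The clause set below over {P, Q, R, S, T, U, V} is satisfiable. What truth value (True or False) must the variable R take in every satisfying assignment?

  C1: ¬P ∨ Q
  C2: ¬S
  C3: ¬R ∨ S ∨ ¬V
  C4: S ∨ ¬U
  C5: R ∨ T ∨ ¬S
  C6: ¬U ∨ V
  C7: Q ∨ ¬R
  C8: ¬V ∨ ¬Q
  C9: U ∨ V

Suppose R = True.
(¬S) alone gives S = False.
(¬V) alone gives V = False.
(¬U) alone gives U = False.
That conflicts with the unit clause (U).
So every satisfying assignment has R = False.

False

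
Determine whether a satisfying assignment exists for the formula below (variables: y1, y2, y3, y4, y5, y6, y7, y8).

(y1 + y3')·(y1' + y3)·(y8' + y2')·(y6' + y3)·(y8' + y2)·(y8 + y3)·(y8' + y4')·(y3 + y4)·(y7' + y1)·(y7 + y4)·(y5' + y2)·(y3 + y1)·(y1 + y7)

Try y1 = 1.
The clause (y3) is unit, so y3 = 1.
Try y8 = 0.
Try y7 = 1.
Try y5 = 0.
No clause remains; y2, y4, y6 are free.
A satisfying assignment: y1: 1, y2: 1, y3: 1, y4: 0, y5: 0, y6: 1, y7: 1, y8: 0.

Satisfiable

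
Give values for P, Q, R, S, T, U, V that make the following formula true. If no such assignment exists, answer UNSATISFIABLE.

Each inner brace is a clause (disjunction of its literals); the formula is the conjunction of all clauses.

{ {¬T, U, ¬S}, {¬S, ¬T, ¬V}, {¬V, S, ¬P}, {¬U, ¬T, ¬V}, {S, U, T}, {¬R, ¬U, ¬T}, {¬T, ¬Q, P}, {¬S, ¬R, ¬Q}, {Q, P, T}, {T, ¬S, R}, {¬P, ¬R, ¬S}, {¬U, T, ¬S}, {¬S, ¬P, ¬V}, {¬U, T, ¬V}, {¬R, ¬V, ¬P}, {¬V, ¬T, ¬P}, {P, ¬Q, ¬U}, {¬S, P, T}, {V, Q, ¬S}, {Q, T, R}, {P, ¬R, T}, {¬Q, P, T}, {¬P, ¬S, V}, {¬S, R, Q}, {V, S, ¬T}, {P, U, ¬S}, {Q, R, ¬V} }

Suppose T = False.
Suppose S = False.
The clause (U) is unit, so U = True.
The clause (¬V) is unit, so V = False.
Suppose Q = True.
The clause (P) is unit, so P = True.
Every clause is now satisfied; R is unconstrained.

P: True; Q: True; R: False; S: False; T: False; U: True; V: False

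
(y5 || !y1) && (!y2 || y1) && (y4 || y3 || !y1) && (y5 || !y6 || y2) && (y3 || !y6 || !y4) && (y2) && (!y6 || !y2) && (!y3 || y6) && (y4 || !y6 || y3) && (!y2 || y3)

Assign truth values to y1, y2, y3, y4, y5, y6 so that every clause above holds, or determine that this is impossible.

(y2) alone gives y2 = true.
(y1) alone gives y1 = true.
(y5) alone gives y5 = true.
(!y6) alone gives y6 = false.
(!y3) alone gives y3 = false.
Now (y3) is unsatisfied and unit — conflict.

UNSATISFIABLE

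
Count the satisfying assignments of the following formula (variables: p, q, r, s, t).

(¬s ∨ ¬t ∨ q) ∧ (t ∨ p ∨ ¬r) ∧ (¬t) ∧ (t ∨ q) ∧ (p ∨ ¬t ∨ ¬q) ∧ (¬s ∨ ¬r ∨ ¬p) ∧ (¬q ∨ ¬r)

There are 2^5 = 32 truth assignments over (p, q, r, s, t).
Split on s. With s = True, the clauses containing s are satisfied and ¬s drops from the rest; 2 of the 2^4 = 16 assignments to the other variables satisfy what remains.
With s = False, by the same count on the reduced clause set, 2 assignments work.
Total: 2 + 2 = 4.

4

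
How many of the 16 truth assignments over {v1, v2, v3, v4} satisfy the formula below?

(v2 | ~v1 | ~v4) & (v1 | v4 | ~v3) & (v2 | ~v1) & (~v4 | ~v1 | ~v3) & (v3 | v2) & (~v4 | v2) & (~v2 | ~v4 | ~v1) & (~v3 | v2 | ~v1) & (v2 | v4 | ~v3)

5

There are 2^4 = 16 truth assignments over (v1, v2, v3, v4).
Split on v4. With v4 = 1, the clauses containing v4 are satisfied and ~v4 drops from the rest; 2 of the 2^3 = 8 assignments to the other variables satisfy what remains.
With v4 = 0, by the same count on the reduced clause set, 3 assignments work.
Total: 2 + 3 = 5.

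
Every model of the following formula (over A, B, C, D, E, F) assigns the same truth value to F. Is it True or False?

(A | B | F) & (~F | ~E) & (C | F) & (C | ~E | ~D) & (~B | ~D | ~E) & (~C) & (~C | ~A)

True

Suppose F = 0.
Unit clause (C) forces C = 1.
But (~C) is also a unit clause — contradiction.
So every satisfying assignment has F = True.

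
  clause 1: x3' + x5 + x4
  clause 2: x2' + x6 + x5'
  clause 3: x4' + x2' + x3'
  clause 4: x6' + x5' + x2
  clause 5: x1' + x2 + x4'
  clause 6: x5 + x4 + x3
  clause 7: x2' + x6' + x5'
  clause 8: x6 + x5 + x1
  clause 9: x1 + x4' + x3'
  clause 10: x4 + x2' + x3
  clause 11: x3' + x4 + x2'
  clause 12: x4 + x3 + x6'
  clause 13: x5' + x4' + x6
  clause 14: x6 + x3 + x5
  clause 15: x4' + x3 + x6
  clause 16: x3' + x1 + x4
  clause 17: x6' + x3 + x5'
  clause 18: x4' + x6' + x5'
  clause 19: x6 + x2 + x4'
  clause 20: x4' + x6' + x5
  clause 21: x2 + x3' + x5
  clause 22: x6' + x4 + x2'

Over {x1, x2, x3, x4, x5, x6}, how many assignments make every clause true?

3

There are 2^6 = 64 truth assignments over (x1, x2, x3, x4, x5, x6).
Split on x5. With x5 = 1, the clauses containing x5 are satisfied and x5' drops from the rest; 3 of the 2^5 = 32 assignments to the other variables satisfy what remains.
With x5 = 0, by the same count on the reduced clause set, 0 assignments work.
Total: 3 + 0 = 3.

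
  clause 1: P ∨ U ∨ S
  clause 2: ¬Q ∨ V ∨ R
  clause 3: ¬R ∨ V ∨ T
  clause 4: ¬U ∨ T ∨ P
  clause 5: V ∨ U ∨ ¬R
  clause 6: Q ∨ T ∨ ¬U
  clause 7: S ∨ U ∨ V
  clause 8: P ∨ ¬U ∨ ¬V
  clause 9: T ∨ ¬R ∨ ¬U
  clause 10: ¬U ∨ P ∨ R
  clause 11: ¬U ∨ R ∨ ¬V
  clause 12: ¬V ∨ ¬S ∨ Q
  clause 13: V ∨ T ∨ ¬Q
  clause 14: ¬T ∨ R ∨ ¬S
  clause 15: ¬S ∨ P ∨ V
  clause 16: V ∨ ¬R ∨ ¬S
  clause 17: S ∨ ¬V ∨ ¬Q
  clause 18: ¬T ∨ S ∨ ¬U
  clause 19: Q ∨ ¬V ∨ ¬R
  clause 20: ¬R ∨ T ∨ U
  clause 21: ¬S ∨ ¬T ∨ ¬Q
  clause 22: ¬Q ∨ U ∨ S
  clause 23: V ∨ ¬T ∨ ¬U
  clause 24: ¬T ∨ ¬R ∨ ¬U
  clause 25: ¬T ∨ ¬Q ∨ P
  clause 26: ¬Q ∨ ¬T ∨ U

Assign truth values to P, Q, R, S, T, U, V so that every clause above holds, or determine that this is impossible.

Try P = True.
Try Q = False.
Try T = False.
(¬U) alone gives U = False.
(¬R) alone gives R = False.
Try S = False.
(V) alone gives V = True.
This assignment satisfies each clause.

P=True,  Q=False,  R=False,  S=False,  T=False,  U=False,  V=True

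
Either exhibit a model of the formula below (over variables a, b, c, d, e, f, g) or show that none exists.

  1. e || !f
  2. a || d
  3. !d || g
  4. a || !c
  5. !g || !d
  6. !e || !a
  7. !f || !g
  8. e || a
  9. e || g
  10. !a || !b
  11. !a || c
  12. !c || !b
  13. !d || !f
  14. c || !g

Suppose e = false.
Unit clause (!f) forces f = false.
Unit clause (a) forces a = true.
Unit clause (g) forces g = true.
Unit clause (!d) forces d = false.
Unit clause (!b) forces b = false.
Unit clause (c) forces c = true.
This assignment satisfies each clause.

a=true; b=false; c=true; d=false; e=false; f=false; g=true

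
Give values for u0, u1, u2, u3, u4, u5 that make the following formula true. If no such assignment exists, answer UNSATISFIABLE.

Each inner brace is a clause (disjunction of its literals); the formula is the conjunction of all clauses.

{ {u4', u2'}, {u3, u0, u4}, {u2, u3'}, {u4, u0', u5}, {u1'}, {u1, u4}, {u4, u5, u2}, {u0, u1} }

Unit clause (u1') forces u1 = 0.
Unit clause (u4) forces u4 = 1.
Unit clause (u2') forces u2 = 0.
Unit clause (u3') forces u3 = 0.
Unit clause (u0) forces u0 = 1.
No clause remains; u5 is free.

u0 ↦ 1,  u1 ↦ 0,  u2 ↦ 0,  u3 ↦ 0,  u4 ↦ 1,  u5 ↦ 0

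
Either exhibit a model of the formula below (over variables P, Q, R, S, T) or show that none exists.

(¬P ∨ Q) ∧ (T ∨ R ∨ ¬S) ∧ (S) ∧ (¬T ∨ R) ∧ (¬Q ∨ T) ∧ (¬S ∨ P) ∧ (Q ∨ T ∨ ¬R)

P ↦ True,  Q ↦ True,  R ↦ True,  S ↦ True,  T ↦ True

Unit clause (S) forces S = True.
Unit clause (P) forces P = True.
Unit clause (Q) forces Q = True.
Unit clause (T) forces T = True.
Unit clause (R) forces R = True.
All clauses are satisfied.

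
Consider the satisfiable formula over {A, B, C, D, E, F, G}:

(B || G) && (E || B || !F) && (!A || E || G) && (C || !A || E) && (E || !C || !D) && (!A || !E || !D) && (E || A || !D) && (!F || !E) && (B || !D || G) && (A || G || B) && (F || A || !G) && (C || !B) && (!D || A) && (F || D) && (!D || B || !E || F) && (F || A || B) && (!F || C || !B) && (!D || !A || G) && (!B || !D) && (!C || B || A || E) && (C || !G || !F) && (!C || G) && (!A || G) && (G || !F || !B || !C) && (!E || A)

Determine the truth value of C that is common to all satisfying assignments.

True

Suppose C = false.
(!B) alone gives B = false.
(G) alone gives G = true.
(!F) alone gives F = false.
(A) alone gives A = true.
(E) alone gives E = true.
(!D) alone gives D = false.
That conflicts with the unit clause (D).
So every satisfying assignment has C = True.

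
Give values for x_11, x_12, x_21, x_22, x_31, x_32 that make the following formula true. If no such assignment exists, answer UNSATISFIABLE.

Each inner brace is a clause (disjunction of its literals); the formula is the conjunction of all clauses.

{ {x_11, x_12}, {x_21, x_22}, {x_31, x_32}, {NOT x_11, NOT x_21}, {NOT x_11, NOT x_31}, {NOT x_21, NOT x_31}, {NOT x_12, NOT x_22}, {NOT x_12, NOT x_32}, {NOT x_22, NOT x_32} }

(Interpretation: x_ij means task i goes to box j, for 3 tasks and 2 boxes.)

Case x_11 = true:
(NOT x_21) alone gives x_21 = false.
(x_22) alone gives x_22 = true.
(NOT x_31) alone gives x_31 = false.
(x_32) alone gives x_32 = true.
But (NOT x_32) is also a unit clause — contradiction.
Backtrack on x_11: now try x_11 = false.
(x_12) alone gives x_12 = true.
(NOT x_22) alone gives x_22 = false.
(x_21) alone gives x_21 = true.
(NOT x_31) alone gives x_31 = false.
(x_32) alone gives x_32 = true.
But (NOT x_32) is also a unit clause — contradiction.
Neither x_11 = true nor x_11 = false works.

UNSATISFIABLE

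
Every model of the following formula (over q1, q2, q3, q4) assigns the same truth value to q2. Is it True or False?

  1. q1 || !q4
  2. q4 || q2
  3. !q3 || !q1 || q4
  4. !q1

Suppose q2 = false.
Unit clause (q4) forces q4 = true.
Unit clause (q1) forces q1 = true.
That conflicts with the unit clause (!q1).
So every satisfying assignment has q2 = True.

True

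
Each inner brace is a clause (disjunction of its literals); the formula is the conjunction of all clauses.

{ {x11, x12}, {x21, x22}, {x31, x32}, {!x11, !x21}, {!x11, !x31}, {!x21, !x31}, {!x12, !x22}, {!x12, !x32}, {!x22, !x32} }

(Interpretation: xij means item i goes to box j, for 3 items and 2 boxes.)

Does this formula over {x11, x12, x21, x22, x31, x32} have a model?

Try x11 = true.
The clause (!x21) is unit, so x21 = false.
The clause (x22) is unit, so x22 = true.
The clause (!x31) is unit, so x31 = false.
The clause (x32) is unit, so x32 = true.
But (!x32) is also a unit clause — contradiction.
Undo x11 and try x11 = false.
The clause (x12) is unit, so x12 = true.
The clause (!x22) is unit, so x22 = false.
The clause (x21) is unit, so x21 = true.
The clause (!x31) is unit, so x31 = false.
The clause (x32) is unit, so x32 = true.
But (!x32) is also a unit clause — contradiction.
Either choice for x11 ends in contradiction.
No assignment satisfies every clause.

No, unsatisfiable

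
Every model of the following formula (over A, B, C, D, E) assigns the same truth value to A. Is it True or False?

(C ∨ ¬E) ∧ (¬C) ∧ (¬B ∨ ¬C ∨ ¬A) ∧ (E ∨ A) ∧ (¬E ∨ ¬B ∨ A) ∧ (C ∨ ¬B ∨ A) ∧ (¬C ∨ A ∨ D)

Suppose A = False.
From the singleton clause (¬C), C = False.
From the singleton clause (¬E), E = False.
That conflicts with the unit clause (E).
So every satisfying assignment has A = True.

True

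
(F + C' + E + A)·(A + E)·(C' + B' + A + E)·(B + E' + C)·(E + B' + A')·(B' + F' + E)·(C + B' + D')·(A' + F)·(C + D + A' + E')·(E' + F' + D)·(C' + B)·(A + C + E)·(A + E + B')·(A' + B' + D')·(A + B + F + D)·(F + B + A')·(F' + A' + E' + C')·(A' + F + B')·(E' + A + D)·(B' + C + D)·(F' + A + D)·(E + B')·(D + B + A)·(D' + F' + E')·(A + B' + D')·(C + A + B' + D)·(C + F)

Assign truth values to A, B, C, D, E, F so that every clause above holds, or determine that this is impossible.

A: 1,  B: 0,  C: 0,  D: 0,  E: 0,  F: 1

Branch on A: set A = 1.
(F) alone gives F = 1.
Branch on E: set E = 0.
(B') alone gives B = 0.
(C') alone gives C = 0.
No clause remains; D is free.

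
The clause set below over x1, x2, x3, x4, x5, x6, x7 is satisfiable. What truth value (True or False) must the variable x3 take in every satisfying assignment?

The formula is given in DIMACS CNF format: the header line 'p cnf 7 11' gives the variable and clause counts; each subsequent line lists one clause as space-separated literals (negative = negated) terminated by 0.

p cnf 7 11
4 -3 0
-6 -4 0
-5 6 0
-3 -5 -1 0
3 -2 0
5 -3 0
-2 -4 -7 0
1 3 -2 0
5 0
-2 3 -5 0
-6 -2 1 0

False

Suppose x3 = True.
Unit clause (x4) forces x4 = True.
Unit clause (¬x6) forces x6 = False.
Unit clause (¬x5) forces x5 = False.
But (x5) is also a unit clause — contradiction.
So every satisfying assignment has x3 = False.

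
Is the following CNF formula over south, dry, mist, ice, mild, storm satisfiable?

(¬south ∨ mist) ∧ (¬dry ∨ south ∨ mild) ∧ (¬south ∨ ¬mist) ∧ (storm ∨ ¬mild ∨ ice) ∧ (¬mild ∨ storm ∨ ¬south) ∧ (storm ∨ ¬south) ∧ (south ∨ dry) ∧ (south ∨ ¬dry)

Case south = False:
From the singleton clause (dry), dry = True.
That conflicts with the unit clause (¬dry).
That branch fails; take south = True instead.
From the singleton clause (mist), mist = True.
That conflicts with the unit clause (¬mist).
Either choice for south ends in contradiction.
No assignment satisfies every clause.

Unsatisfiable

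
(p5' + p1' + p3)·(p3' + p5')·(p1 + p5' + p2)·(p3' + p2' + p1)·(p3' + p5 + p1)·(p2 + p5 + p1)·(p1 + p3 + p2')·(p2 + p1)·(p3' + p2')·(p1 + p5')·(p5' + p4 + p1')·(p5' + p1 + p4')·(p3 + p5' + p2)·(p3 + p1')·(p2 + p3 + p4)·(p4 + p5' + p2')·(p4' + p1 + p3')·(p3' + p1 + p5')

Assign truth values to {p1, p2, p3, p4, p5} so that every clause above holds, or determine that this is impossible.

p1=1,  p2=0,  p3=1,  p4=0,  p5=0

Case p3 = 1:
Unit clause (p5') forces p5 = 0.
Unit clause (p1) forces p1 = 1.
Unit clause (p2') forces p2 = 0.
All clauses hold; p4 can take either value.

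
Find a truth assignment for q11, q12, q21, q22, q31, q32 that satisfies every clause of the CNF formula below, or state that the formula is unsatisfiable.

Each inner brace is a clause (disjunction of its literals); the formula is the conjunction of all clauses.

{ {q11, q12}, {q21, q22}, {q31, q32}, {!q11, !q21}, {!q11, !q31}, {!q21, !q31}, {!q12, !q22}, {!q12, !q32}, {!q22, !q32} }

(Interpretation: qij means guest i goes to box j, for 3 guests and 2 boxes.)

Case q11 = true:
The clause (!q21) is unit, so q21 = false.
The clause (q22) is unit, so q22 = true.
The clause (!q31) is unit, so q31 = false.
The clause (q32) is unit, so q32 = true.
That conflicts with the unit clause (!q32).
Backtrack on q11: now try q11 = false.
The clause (q12) is unit, so q12 = true.
The clause (!q22) is unit, so q22 = false.
The clause (q21) is unit, so q21 = true.
The clause (!q31) is unit, so q31 = false.
The clause (q32) is unit, so q32 = true.
That conflicts with the unit clause (!q32).
Either choice for q11 ends in contradiction.

UNSATISFIABLE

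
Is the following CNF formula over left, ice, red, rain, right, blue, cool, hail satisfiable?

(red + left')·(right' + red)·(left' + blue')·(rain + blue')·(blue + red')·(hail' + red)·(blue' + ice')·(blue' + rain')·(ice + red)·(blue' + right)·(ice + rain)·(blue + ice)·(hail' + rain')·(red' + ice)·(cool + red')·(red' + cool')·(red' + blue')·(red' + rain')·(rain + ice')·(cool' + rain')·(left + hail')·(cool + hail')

Case red = 0:
From the singleton clause (left'), left = 0.
From the singleton clause (right'), right = 0.
From the singleton clause (hail'), hail = 0.
From the singleton clause (ice), ice = 1.
From the singleton clause (blue'), blue = 0.
From the singleton clause (rain), rain = 1.
From the singleton clause (cool'), cool = 0.
This assignment satisfies each clause.
A satisfying assignment: left ↦ 0,  ice ↦ 1,  red ↦ 0,  rain ↦ 1,  right ↦ 0,  blue ↦ 0,  cool ↦ 0,  hail ↦ 0.

Yes, satisfiable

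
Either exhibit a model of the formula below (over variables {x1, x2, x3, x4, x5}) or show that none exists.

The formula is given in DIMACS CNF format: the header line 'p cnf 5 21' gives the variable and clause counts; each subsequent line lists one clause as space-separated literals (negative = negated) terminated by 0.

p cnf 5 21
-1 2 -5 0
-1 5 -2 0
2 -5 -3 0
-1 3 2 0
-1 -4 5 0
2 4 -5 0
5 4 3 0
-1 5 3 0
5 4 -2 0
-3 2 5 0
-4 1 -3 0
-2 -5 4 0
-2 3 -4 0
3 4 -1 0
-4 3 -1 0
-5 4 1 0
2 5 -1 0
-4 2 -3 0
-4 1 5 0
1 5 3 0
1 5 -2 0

Try x1 = True.
Try x2 = True.
The clause (x5) is unit, so x5 = True.
The clause (x4) is unit, so x4 = True.
The clause (x3) is unit, so x3 = True.
All clauses are satisfied.

x1: True, x2: True, x3: True, x4: True, x5: True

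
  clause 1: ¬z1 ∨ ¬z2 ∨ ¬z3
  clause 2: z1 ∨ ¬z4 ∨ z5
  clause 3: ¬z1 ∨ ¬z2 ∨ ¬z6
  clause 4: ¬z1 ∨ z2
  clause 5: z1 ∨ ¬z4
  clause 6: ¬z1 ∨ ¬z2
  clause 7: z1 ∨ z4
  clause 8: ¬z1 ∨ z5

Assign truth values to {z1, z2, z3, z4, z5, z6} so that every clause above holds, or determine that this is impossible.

Case z1 = False:
Unit clause (¬z4) forces z4 = False.
Now (z4) is unsatisfied and unit — conflict.
So z1 must be the other value — set z1 = True.
Unit clause (z2) forces z2 = True.
Now (¬z2) is unsatisfied and unit — conflict.
Either choice for z1 ends in contradiction.

UNSATISFIABLE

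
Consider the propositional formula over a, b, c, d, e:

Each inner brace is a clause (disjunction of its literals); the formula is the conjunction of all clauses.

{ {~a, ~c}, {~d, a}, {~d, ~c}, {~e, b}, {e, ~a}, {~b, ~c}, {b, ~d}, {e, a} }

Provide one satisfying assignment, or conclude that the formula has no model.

a ↦ 1,  b ↦ 1,  c ↦ 0,  d ↦ 0,  e ↦ 1

Suppose a = 1.
From the singleton clause (~c), c = 0.
From the singleton clause (e), e = 1.
From the singleton clause (b), b = 1.
Every clause is now satisfied; d is unconstrained.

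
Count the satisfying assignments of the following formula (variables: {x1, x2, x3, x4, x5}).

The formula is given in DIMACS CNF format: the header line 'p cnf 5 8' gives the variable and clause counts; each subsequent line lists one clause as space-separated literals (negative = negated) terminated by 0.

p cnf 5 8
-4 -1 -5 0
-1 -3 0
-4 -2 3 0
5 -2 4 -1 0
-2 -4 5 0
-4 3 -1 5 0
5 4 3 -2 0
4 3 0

There are 2^5 = 32 truth assignments over (x1, x2, x3, x4, x5).
Split on x4. With x4 = True, the clauses containing x4 are satisfied and ¬x4 drops from the rest; 5 of the 2^4 = 16 assignments to the other variables satisfy what remains.
With x4 = False, by the same count on the reduced clause set, 4 assignments work.
Total: 5 + 4 = 9.

9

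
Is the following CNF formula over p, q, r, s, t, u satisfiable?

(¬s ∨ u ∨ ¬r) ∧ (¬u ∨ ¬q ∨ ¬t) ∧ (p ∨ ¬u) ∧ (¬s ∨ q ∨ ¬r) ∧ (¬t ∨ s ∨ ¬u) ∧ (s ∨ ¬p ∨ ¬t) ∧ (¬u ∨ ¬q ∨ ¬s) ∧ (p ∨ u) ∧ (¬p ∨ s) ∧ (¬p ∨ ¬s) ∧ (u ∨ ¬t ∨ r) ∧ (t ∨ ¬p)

Unsatisfiable

Suppose p = True.
From the singleton clause (s), s = True.
But (¬s) is also a unit clause — contradiction.
That branch fails; take p = False instead.
From the singleton clause (¬u), u = False.
But (u) is also a unit clause — contradiction.
Neither p = True nor p = False works.
No assignment satisfies every clause.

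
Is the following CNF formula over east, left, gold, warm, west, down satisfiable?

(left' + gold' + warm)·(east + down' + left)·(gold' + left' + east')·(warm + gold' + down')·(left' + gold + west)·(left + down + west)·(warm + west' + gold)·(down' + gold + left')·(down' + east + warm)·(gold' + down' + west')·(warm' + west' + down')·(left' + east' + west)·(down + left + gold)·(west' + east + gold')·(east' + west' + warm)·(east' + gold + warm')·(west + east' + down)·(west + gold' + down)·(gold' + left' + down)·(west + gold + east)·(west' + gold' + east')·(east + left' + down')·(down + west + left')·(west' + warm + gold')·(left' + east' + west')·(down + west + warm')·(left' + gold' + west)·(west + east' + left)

Satisfiable

Try left = 1.
Try gold = 0.
(west) alone gives west = 1.
(warm) alone gives warm = 1.
(down') alone gives down = 0.
(east') alone gives east = 0.
Every clause now holds.
A satisfying assignment: east=0; left=1; gold=0; warm=1; west=1; down=0.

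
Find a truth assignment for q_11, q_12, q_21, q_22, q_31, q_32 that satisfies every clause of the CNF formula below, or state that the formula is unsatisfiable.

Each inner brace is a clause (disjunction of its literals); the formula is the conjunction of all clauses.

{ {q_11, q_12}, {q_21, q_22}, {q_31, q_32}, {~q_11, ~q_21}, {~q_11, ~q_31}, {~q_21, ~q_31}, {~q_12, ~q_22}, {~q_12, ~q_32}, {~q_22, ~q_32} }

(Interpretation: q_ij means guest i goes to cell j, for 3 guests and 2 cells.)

UNSATISFIABLE

Suppose q_11 = 1.
Unit clause (~q_21) forces q_21 = 0.
Unit clause (q_22) forces q_22 = 1.
Unit clause (~q_31) forces q_31 = 0.
Unit clause (q_32) forces q_32 = 1.
But (~q_32) is also a unit clause — contradiction.
So q_11 must be the other value — set q_11 = 0.
Unit clause (q_12) forces q_12 = 1.
Unit clause (~q_22) forces q_22 = 0.
Unit clause (q_21) forces q_21 = 1.
Unit clause (~q_31) forces q_31 = 0.
Unit clause (q_32) forces q_32 = 1.
But (~q_32) is also a unit clause — contradiction.
Both values of q_11 lead to a conflict.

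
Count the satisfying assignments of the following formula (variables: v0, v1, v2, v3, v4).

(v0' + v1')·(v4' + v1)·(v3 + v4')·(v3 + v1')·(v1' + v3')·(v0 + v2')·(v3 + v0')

4

There are 2^5 = 32 truth assignments over (v0, v1, v2, v3, v4).
Split on v2. With v2 = 1, the clauses containing v2 are satisfied and v2' drops from the rest; 1 of the 2^4 = 16 assignments to the other variables satisfy what remains.
With v2 = 0, by the same count on the reduced clause set, 3 assignments work.
Total: 1 + 3 = 4.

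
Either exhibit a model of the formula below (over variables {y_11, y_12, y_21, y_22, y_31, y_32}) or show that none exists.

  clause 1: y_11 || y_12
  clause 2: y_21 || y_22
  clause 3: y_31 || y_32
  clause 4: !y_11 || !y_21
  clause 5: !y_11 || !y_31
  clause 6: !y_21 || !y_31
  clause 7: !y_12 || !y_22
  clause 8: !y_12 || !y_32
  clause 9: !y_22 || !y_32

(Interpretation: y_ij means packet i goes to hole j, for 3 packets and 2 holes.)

Suppose y_11 = true.
From the singleton clause (!y_21), y_21 = false.
From the singleton clause (y_22), y_22 = true.
From the singleton clause (!y_31), y_31 = false.
From the singleton clause (y_32), y_32 = true.
Now (!y_32) is unsatisfied and unit — conflict.
So y_11 must be the other value — set y_11 = false.
From the singleton clause (y_12), y_12 = true.
From the singleton clause (!y_22), y_22 = false.
From the singleton clause (y_21), y_21 = true.
From the singleton clause (!y_31), y_31 = false.
From the singleton clause (y_32), y_32 = true.
Now (!y_32) is unsatisfied and unit — conflict.
Both values of y_11 lead to a conflict.

UNSATISFIABLE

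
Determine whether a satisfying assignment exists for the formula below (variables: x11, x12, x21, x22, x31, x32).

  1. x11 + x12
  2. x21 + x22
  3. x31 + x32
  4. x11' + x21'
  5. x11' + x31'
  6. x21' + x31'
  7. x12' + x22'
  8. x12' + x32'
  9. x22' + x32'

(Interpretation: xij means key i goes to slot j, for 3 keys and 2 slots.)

No, unsatisfiable

Try x11 = 1.
Unit clause (x21') forces x21 = 0.
Unit clause (x22) forces x22 = 1.
Unit clause (x31') forces x31 = 0.
Unit clause (x32) forces x32 = 1.
Now (x32') is unsatisfied and unit — conflict.
Backtrack on x11: now try x11 = 0.
Unit clause (x12) forces x12 = 1.
Unit clause (x22') forces x22 = 0.
Unit clause (x21) forces x21 = 1.
Unit clause (x31') forces x31 = 0.
Unit clause (x32) forces x32 = 1.
Now (x32') is unsatisfied and unit — conflict.
Either choice for x11 ends in contradiction.
No assignment satisfies every clause.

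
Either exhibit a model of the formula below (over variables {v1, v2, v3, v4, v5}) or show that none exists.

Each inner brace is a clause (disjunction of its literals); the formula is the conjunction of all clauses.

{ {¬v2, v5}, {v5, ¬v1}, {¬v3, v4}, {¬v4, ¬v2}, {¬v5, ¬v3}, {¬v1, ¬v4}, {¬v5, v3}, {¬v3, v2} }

v1=False,  v2=False,  v3=False,  v4=True,  v5=False

Case v2 = False:
The clause (¬v3) is unit, so v3 = False.
The clause (¬v5) is unit, so v5 = False.
The clause (¬v1) is unit, so v1 = False.
No clause remains; v4 is free.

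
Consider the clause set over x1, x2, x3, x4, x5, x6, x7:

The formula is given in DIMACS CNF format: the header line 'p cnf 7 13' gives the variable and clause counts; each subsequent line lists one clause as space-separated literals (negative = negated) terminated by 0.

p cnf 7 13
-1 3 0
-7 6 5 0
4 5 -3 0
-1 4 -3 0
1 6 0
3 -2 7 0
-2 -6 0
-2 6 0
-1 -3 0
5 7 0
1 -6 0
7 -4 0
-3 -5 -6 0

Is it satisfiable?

Case x1 = False:
The clause (x6) is unit, so x6 = True.
That conflicts with the unit clause (¬x6).
So x1 must be the other value — set x1 = True.
The clause (x3) is unit, so x3 = True.
That conflicts with the unit clause (¬x3).
Both values of x1 lead to a conflict.
No assignment satisfies every clause.

No, unsatisfiable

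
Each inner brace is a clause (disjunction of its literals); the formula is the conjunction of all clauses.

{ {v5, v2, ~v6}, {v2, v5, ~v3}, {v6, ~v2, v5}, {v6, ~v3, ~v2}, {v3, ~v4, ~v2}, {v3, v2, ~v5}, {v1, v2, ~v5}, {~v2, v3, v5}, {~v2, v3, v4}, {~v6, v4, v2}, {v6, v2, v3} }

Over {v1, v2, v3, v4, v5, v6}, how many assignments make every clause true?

There are 2^6 = 64 truth assignments over (v1, v2, v3, v4, v5, v6).
Split on v6. With v6 = 1, the clauses containing v6 are satisfied and ~v6 drops from the rest; 9 of the 2^5 = 32 assignments to the other variables satisfy what remains.
With v6 = 0, by the same count on the reduced clause set, 2 assignments work.
Total: 9 + 2 = 11.

11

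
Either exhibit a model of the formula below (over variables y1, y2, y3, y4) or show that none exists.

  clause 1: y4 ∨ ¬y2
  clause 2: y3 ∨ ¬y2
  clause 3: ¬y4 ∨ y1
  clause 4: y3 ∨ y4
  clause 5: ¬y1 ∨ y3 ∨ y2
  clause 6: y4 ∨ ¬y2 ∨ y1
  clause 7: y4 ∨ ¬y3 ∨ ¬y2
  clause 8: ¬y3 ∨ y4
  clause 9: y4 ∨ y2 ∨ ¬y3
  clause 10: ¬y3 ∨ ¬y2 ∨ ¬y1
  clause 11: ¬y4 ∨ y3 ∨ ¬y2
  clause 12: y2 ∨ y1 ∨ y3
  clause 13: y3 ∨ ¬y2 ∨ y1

y1 ↦ True, y2 ↦ False, y3 ↦ True, y4 ↦ True

Try y4 = True.
(y1) alone gives y1 = True.
Try y3 = True.
(¬y2) alone gives y2 = False.
All clauses are satisfied.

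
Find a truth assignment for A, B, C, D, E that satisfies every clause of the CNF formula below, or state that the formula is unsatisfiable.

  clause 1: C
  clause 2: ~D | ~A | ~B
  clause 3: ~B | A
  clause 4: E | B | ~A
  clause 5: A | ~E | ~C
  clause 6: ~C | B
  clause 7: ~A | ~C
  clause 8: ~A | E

UNSATISFIABLE

The clause (C) is unit, so C = 1.
The clause (B) is unit, so B = 1.
The clause (A) is unit, so A = 1.
But (~A) is also a unit clause — contradiction.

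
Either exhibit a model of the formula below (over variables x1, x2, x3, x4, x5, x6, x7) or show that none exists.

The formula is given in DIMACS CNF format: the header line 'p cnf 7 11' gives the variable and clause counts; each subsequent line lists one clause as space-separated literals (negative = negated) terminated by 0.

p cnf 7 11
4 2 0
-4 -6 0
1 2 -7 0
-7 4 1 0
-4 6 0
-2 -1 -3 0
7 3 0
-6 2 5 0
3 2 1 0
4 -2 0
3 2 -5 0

UNSATISFIABLE

Try x4 = True.
(¬x6) alone gives x6 = False.
That conflicts with the unit clause (x6).
That branch fails; take x4 = False instead.
(x2) alone gives x2 = True.
That conflicts with the unit clause (¬x2).
Both values of x4 lead to a conflict.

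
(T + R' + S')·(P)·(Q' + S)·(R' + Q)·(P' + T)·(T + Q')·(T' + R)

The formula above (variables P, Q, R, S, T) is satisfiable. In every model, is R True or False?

Suppose R = 0.
Unit clause (P) forces P = 1.
Unit clause (T) forces T = 1.
Now (T') is unsatisfied and unit — conflict.
So every satisfying assignment has R = True.

True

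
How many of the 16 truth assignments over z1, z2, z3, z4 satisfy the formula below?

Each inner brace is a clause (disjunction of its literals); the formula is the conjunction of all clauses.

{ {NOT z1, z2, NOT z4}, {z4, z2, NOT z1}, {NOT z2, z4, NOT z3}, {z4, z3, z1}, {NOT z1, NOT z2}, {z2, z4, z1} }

There are 2^4 = 16 truth assignments over (z1, z2, z3, z4).
Check each against the 6 clauses (columns in the order z1, z2, z3, z4):
  F F F F  ✗ fails (z4 OR z3 OR z1)
  F F F T  ✓ satisfies all
  F F T F  ✗ fails (z2 OR z4 OR z1)
  F F T T  ✓ satisfies all
  F T F F  ✗ fails (z4 OR z3 OR z1)
  F T F T  ✓ satisfies all
  F T T F  ✗ fails (NOT z2 OR z4 OR NOT z3)
  F T T T  ✓ satisfies all
  T F F F  ✗ fails (z4 OR z2 OR NOT z1)
  T F F T  ✗ fails (NOT z1 OR z2 OR NOT z4)
  T F T F  ✗ fails (z4 OR z2 OR NOT z1)
  T F T T  ✗ fails (NOT z1 OR z2 OR NOT z4)
  T T F F  ✗ fails (NOT z1 OR NOT z2)
  T T F T  ✗ fails (NOT z1 OR NOT z2)
  T T T F  ✗ fails (NOT z2 OR z4 OR NOT z3)
  T T T T  ✗ fails (NOT z1 OR NOT z2)
4 of the 16 rows are models.

4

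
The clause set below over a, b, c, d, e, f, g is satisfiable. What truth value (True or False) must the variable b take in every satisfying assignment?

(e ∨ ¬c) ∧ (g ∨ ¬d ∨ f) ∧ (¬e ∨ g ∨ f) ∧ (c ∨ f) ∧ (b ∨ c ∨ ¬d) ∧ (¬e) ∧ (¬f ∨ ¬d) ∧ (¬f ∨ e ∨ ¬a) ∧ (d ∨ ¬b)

Suppose b = True.
The clause (¬e) is unit, so e = False.
The clause (¬c) is unit, so c = False.
The clause (f) is unit, so f = True.
The clause (¬d) is unit, so d = False.
That conflicts with the unit clause (d).
So every satisfying assignment has b = False.

False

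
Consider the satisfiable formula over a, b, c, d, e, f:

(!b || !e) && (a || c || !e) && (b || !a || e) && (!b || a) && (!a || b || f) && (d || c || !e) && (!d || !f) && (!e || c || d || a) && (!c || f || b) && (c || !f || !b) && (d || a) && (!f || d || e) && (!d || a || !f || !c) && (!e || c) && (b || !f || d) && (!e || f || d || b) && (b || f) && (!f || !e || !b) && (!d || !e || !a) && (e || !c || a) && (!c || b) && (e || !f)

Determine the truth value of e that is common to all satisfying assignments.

Suppose e = true.
The clause (!b) is unit, so b = false.
The clause (c) is unit, so c = true.
But (!c) is also a unit clause — contradiction.
So every satisfying assignment has e = False.

False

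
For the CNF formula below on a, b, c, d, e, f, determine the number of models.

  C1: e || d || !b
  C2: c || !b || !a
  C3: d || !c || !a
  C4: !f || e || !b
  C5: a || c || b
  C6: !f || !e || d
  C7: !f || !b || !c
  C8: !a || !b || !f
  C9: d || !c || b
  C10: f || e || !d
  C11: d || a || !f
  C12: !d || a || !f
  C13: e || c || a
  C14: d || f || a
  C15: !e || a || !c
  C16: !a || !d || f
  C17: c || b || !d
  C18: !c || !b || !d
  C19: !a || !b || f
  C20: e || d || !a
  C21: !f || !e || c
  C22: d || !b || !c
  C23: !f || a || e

There are 2^6 = 64 truth assignments over (a, b, c, d, e, f).
Split on c. With c = true, the clauses containing c are satisfied and !c drops from the rest; 2 of the 2^5 = 32 assignments to the other variables satisfy what remains.
With c = false, by the same count on the reduced clause set, 2 assignments work.
(One model: a=F, b=T, c=F, d=T, e=T, f=F.)
Total: 2 + 2 = 4.

4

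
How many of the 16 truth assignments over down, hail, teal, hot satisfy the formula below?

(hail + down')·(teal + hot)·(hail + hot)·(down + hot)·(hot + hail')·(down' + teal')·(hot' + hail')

There are 2^4 = 16 truth assignments over (down, hail, teal, hot).
Check each against the 7 clauses (columns in the order down, hail, teal, hot):
  F F F F  ✗ fails (teal + hot)
  F F F T  ✓ satisfies all
  F F T F  ✗ fails (hail + hot)
  F F T T  ✓ satisfies all
  F T F F  ✗ fails (teal + hot)
  F T F T  ✗ fails (hot' + hail')
  F T T F  ✗ fails (down + hot)
  F T T T  ✗ fails (hot' + hail')
  T F F F  ✗ fails (hail + down')
  T F F T  ✗ fails (hail + down')
  T F T F  ✗ fails (hail + down')
  T F T T  ✗ fails (hail + down')
  T T F F  ✗ fails (teal + hot)
  T T F T  ✗ fails (hot' + hail')
  T T T F  ✗ fails (hot + hail')
  T T T T  ✗ fails (down' + teal')
2 of the 16 rows are models.

2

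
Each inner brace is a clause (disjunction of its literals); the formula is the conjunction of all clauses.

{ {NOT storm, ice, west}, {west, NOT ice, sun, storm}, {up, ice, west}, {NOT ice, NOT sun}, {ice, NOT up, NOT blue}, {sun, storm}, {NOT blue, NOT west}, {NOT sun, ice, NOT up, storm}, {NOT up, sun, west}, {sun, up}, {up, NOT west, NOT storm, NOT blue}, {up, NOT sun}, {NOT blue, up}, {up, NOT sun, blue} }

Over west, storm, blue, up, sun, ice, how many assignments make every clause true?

There are 2^6 = 64 truth assignments over (west, storm, blue, up, sun, ice).
Split on sun. With sun = true, the clauses containing sun are satisfied and NOT sun drops from the rest; 1 of the 2^5 = 32 assignments to the other variables satisfy what remains.
With sun = false, by the same count on the reduced clause set, 2 assignments work.
Total: 1 + 2 = 3.

3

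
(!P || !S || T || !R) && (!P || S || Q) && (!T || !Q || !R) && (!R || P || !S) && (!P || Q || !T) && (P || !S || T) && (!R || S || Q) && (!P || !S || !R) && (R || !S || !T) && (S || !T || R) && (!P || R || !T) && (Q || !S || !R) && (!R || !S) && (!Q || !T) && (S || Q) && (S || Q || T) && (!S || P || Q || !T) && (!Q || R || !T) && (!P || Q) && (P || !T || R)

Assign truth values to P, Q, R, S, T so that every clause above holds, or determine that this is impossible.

P ↦ true; Q ↦ true; R ↦ false; S ↦ true; T ↦ false

Case R = false:
Case S = true:
(!T) alone gives T = false.
(P) alone gives P = true.
(Q) alone gives Q = true.
All clauses are satisfied.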